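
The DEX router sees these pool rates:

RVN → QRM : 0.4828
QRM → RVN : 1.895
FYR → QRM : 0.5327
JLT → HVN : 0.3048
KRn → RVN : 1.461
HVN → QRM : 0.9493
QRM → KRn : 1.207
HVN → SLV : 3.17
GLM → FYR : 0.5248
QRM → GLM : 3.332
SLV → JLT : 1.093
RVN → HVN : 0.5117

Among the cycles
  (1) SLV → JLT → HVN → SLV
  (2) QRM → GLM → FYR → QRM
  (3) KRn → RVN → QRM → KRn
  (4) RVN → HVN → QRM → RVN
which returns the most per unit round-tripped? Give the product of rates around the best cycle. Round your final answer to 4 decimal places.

1.0561

(1) 1.093 × 0.3048 × 3.17 = 1.05607
(2) 3.332 × 0.5248 × 0.5327 = 0.93150
(3) 1.461 × 0.4828 × 1.207 = 0.85138
(4) 0.5117 × 0.9493 × 1.895 = 0.92051
Highest is cycle (1) at 1.0561 (>1, arbitrage).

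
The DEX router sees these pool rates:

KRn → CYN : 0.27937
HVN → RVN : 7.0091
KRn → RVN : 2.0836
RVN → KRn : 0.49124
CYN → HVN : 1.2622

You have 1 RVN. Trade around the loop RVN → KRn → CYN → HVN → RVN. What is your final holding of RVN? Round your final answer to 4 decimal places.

1 RVN × 0.49124 = 0.49124 KRn
0.49124 KRn × 0.27937 = 0.1372377188 CYN
0.1372377188 CYN × 1.2622 = 0.17322144866936 HVN
0.17322144866936 HVN × 7.0091 = 1.214126455868411176 RVN

1.2141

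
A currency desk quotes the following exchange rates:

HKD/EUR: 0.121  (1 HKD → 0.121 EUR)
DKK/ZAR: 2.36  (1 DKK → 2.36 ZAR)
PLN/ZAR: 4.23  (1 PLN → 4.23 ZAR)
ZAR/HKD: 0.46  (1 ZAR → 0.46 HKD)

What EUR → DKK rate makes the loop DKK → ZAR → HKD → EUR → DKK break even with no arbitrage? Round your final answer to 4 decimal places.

Known legs of the cycle: 2.36 × 0.46 × 0.121 = 0.1313576
For no arbitrage the full-cycle product must be 1, so the missing rate is 1 / 0.1313576 ≈ 7.612807.

7.6128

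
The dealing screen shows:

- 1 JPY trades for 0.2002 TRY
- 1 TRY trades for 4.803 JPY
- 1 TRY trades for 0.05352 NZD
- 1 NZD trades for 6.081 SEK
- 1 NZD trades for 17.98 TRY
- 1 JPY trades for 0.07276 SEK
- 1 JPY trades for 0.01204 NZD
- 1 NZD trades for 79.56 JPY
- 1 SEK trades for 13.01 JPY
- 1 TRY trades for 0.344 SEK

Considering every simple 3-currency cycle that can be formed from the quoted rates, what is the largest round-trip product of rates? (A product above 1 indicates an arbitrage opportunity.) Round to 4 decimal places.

1.0397

TRY→JPY→NZD→TRY: 4.803 × 0.01204 × 17.98 = 1.03975
JPY→NZD→SEK→JPY: 0.01204 × 6.081 × 13.01 = 0.95253
TRY→SEK→JPY→TRY: 0.344 × 13.01 × 0.2002 = 0.89598
TRY→NZD→JPY→TRY: 0.05352 × 79.56 × 0.2002 = 0.85246
Maximum is TRY→JPY→NZD→TRY at 1.0397; arbitrage exists.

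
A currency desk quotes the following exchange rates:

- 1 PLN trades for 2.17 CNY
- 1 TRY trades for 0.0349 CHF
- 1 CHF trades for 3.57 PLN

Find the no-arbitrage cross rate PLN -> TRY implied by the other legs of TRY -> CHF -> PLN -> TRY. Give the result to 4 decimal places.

Known legs of the cycle: 0.0349 × 3.57 = 0.124593
For no arbitrage the full-cycle product must be 1, so the missing rate is 1 / 0.124593 ≈ 8.026133.

8.0261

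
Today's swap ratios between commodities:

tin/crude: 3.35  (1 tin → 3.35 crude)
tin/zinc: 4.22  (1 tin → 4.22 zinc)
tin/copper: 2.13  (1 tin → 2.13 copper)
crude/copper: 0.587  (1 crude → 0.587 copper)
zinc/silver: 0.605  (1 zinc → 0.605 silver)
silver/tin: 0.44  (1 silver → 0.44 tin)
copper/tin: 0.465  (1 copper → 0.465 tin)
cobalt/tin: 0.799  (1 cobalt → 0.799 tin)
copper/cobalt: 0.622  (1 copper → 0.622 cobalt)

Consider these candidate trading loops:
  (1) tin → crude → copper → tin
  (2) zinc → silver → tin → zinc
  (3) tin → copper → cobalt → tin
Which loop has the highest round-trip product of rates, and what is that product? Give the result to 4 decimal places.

(1) 3.35 × 0.587 × 0.465 = 0.91440
(2) 0.605 × 0.44 × 4.22 = 1.12336
(3) 2.13 × 0.622 × 0.799 = 1.05856
Highest is cycle (2) at 1.1234 (>1, arbitrage).

1.1234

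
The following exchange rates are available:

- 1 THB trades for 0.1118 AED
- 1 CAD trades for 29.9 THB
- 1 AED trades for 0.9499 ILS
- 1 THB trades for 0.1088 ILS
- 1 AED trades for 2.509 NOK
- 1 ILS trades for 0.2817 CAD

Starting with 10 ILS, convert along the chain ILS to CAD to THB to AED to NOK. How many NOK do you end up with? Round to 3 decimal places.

23.627

10 ILS × 0.2817 = 2.817 CAD
2.817 CAD × 29.9 = 84.2283 THB
84.2283 THB × 0.1118 = 9.41672394 AED
9.41672394 AED × 2.509 = 23.62656036546 NOK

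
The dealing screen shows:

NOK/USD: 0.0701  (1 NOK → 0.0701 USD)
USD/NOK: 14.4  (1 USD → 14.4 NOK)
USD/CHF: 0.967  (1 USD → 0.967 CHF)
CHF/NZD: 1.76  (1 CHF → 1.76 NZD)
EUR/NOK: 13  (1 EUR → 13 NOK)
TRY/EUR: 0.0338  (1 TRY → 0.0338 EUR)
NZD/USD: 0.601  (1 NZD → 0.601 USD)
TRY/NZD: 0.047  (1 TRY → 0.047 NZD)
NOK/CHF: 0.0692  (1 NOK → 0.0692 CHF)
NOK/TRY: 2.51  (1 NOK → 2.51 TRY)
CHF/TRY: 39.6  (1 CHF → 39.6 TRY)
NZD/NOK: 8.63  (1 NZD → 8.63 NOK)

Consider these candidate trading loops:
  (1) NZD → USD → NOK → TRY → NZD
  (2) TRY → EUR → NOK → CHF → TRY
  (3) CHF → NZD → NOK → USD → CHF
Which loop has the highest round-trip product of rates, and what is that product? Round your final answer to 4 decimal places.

1.2041

(1) 0.601 × 14.4 × 2.51 × 0.047 = 1.02096
(2) 0.0338 × 13 × 0.0692 × 39.6 = 1.20410
(3) 1.76 × 8.63 × 0.0701 × 0.967 = 1.02960
Highest is cycle (2) at 1.2041 (>1, arbitrage).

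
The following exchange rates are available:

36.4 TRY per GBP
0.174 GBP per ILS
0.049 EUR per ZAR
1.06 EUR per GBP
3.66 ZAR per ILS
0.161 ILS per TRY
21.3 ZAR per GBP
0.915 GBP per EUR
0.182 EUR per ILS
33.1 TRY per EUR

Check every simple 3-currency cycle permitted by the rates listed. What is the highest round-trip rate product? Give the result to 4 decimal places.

1.0197

TRY→ILS→GBP→TRY: 0.161 × 0.174 × 36.4 = 1.01971
TRY→ILS→EUR→TRY: 0.161 × 0.182 × 33.1 = 0.96990
EUR→GBP→ZAR→EUR: 0.915 × 21.3 × 0.049 = 0.95499
Maximum is TRY→ILS→GBP→TRY at 1.0197; arbitrage exists.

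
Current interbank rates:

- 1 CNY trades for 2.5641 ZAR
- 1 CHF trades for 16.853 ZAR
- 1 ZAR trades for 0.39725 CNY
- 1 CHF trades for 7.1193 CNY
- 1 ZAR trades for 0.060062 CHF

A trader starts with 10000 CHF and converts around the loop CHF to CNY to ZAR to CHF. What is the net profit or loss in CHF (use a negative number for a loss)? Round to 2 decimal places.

964.08

10000 CHF × 7.1193 = 71193 CNY
71193 CNY × 2.5641 = 182545.9713 ZAR
182545.9713 ZAR × 0.060062 = 10964.0761282206 CHF
Net change: 10964.0761282206 − 10000 = 964.0761282206 CHF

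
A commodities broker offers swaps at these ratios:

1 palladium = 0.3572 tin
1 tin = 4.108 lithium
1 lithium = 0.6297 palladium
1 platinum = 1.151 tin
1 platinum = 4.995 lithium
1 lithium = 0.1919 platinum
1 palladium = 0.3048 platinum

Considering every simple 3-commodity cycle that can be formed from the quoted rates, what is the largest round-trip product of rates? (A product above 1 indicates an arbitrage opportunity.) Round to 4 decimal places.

0.9587

palladium→platinum→lithium→palladium: 0.3048 × 4.995 × 0.6297 = 0.95870
palladium→tin→lithium→palladium: 0.3572 × 4.108 × 0.6297 = 0.92401
platinum→tin→lithium→platinum: 1.151 × 4.108 × 0.1919 = 0.90736
Maximum is palladium→platinum→lithium→palladium at 0.9587; no arbitrage — every cycle loses value.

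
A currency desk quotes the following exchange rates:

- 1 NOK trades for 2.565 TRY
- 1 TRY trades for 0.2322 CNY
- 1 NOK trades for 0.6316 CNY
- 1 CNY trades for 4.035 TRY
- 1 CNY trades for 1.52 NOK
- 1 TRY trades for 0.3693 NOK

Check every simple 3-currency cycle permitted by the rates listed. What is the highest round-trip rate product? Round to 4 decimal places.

0.9412

TRY→NOK→CNY→TRY: 0.3693 × 0.6316 × 4.035 = 0.94116
TRY→CNY→NOK→TRY: 0.2322 × 1.52 × 2.565 = 0.90530
Maximum is TRY→NOK→CNY→TRY at 0.9412; no arbitrage — every cycle loses value.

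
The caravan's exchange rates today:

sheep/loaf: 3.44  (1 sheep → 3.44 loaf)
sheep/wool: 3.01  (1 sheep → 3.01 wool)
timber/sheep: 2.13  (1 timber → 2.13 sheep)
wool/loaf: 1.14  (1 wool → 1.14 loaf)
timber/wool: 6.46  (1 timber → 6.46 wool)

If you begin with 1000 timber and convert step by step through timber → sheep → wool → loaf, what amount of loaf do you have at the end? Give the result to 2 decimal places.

1000 timber × 2.13 = 2130 sheep
2130 sheep × 3.01 = 6411.3 wool
6411.3 wool × 1.14 = 7308.882 loaf

7308.88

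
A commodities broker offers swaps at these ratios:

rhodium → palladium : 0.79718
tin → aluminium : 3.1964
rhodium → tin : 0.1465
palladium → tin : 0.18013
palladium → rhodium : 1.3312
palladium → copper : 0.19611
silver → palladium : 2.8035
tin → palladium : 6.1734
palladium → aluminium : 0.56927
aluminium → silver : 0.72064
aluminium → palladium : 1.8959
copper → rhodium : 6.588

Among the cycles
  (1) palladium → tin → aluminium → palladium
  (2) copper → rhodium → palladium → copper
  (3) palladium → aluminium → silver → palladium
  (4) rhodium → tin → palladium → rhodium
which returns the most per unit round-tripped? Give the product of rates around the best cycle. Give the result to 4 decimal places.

(1) 0.18013 × 3.1964 × 1.8959 = 1.09160
(2) 6.588 × 0.79718 × 0.19611 = 1.02993
(3) 0.56927 × 0.72064 × 2.8035 = 1.15010
(4) 0.1465 × 6.1734 × 1.3312 = 1.20394
Highest is cycle (4) at 1.2039 (>1, arbitrage).

1.2039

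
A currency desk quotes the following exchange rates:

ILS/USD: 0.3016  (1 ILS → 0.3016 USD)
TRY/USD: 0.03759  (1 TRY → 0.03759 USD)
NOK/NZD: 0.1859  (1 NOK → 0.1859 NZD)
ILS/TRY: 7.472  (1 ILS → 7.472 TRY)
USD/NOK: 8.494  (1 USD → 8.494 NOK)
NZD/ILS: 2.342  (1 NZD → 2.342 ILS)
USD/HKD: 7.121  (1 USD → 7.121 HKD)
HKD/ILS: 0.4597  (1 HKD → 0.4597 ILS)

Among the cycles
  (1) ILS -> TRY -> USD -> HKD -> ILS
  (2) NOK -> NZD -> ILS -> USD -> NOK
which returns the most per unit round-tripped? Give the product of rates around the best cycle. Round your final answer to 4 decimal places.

(1) 7.472 × 0.03759 × 7.121 × 0.4597 = 0.91944
(2) 0.1859 × 2.342 × 0.3016 × 8.494 = 1.11535
Highest is cycle (2) at 1.1153 (>1, arbitrage).

1.1153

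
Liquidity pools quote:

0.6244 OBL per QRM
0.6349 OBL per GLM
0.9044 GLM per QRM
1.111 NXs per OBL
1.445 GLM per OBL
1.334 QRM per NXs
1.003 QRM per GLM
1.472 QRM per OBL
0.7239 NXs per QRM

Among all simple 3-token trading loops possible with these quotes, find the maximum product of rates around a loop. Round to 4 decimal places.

NXs→QRM→OBL→NXs: 1.334 × 0.6244 × 1.111 = 0.92541
GLM→QRM→OBL→GLM: 1.003 × 0.6244 × 1.445 = 0.90496
GLM→OBL→QRM→GLM: 0.6349 × 1.472 × 0.9044 = 0.84523
Maximum is NXs→QRM→OBL→NXs at 0.9254; no arbitrage — every cycle loses value.

0.9254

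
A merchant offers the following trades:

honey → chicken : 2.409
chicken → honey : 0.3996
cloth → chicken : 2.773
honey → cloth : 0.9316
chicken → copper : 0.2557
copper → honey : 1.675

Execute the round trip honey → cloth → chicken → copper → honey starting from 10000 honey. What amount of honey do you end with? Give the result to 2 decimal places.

11064.32

10000 honey × 0.9316 = 9316 cloth
9316 cloth × 2.773 = 25833.268 chicken
25833.268 chicken × 0.2557 = 6605.5666276 copper
6605.5666276 copper × 1.675 = 11064.32410123 honey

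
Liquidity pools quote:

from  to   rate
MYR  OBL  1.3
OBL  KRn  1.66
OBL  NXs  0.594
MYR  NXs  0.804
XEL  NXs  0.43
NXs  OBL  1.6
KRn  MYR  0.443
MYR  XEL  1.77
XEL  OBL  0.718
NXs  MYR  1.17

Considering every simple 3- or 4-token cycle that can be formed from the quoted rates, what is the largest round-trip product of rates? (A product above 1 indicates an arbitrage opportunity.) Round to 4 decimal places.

0.9560

OBL→KRn→MYR→OBL: 1.66 × 0.443 × 1.3 = 0.95599
NXs→OBL→KRn→MYR→NXs: 1.6 × 1.66 × 0.443 × 0.804 = 0.94599
XEL→OBL→KRn→MYR→XEL: 0.718 × 1.66 × 0.443 × 1.77 = 0.93457
NXs→MYR→OBL→NXs: 1.17 × 1.3 × 0.594 = 0.90347
XEL→NXs→MYR→XEL: 0.43 × 1.17 × 1.77 = 0.89049
XEL→OBL→NXs→MYR→XEL: 0.718 × 0.594 × 1.17 × 1.77 = 0.88322
Maximum is OBL→KRn→MYR→OBL at 0.9560; no arbitrage — every cycle loses value.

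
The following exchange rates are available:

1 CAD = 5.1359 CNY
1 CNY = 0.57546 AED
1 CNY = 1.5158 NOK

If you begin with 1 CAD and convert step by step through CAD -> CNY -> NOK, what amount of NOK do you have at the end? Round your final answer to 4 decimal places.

1 CAD × 5.1359 = 5.1359 CNY
5.1359 CNY × 1.5158 = 7.78499722 NOK

7.7850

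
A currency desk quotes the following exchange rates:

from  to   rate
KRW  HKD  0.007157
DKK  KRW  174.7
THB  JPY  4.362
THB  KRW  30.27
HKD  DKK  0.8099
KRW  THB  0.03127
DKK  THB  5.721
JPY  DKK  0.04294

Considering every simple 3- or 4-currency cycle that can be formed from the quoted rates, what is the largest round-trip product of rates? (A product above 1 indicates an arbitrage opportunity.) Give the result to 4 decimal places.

1.0716

DKK→THB→JPY→DKK: 5.721 × 4.362 × 0.04294 = 1.07157
DKK→KRW→THB→JPY→DKK: 174.7 × 0.03127 × 4.362 × 0.04294 = 1.02322
DKK→KRW→HKD→DKK: 174.7 × 0.007157 × 0.8099 = 1.01264
DKK→THB→KRW→HKD→DKK: 5.721 × 30.27 × 0.007157 × 0.8099 = 1.00380
Maximum is DKK→THB→JPY→DKK at 1.0716; arbitrage exists.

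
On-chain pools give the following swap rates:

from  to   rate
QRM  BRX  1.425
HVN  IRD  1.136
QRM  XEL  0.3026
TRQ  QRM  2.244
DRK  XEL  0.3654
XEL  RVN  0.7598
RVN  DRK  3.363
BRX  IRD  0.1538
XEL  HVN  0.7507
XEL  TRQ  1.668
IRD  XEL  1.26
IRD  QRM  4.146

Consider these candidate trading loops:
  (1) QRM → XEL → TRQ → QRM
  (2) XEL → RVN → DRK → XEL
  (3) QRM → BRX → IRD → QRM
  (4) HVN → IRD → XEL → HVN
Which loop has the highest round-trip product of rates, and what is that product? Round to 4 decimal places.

(1) 0.3026 × 1.668 × 2.244 = 1.13263
(2) 0.7598 × 3.363 × 0.3654 = 0.93367
(3) 1.425 × 0.1538 × 4.146 = 0.90866
(4) 1.136 × 1.26 × 0.7507 = 1.07452
Highest is cycle (1) at 1.1326 (>1, arbitrage).

1.1326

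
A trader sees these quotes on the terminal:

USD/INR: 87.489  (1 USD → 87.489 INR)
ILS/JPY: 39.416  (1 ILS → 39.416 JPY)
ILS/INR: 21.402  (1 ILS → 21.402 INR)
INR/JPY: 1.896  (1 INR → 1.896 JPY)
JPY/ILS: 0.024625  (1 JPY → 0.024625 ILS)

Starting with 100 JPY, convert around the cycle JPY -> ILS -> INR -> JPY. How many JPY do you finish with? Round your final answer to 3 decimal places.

99.924

100 JPY × 0.024625 = 2.4625 ILS
2.4625 ILS × 21.402 = 52.702425 INR
52.702425 INR × 1.896 = 99.9237978 JPY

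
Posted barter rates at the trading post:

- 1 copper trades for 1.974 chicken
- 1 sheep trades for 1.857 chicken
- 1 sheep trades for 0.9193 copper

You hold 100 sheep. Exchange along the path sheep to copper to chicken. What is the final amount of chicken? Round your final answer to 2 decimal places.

100 sheep × 0.9193 = 91.93 copper
91.93 copper × 1.974 = 181.46982 chicken

181.47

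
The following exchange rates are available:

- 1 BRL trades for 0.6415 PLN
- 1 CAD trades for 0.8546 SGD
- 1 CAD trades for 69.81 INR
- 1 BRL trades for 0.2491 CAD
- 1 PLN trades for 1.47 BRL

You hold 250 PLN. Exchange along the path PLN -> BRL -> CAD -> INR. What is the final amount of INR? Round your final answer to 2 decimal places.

6390.70

250 PLN × 1.47 = 367.5 BRL
367.5 BRL × 0.2491 = 91.54425 CAD
91.54425 CAD × 69.81 = 6390.7040925 INR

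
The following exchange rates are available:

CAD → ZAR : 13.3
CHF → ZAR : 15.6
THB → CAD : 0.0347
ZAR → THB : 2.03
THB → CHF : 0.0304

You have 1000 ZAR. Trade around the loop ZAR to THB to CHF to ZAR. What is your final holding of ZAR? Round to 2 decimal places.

1000 ZAR × 2.03 = 2030 THB
2030 THB × 0.0304 = 61.712 CHF
61.712 CHF × 15.6 = 962.7072 ZAR

962.71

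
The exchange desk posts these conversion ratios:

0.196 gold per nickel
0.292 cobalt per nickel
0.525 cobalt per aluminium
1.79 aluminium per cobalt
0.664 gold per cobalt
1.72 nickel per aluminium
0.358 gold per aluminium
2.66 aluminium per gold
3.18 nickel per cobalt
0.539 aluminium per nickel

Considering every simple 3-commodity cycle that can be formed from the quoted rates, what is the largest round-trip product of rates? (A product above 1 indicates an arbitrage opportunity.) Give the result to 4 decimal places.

cobalt→gold→aluminium→cobalt: 0.664 × 2.66 × 0.525 = 0.92728
cobalt→nickel→aluminium→cobalt: 3.18 × 0.539 × 0.525 = 0.89986
cobalt→aluminium→nickel→cobalt: 1.79 × 1.72 × 0.292 = 0.89901
nickel→gold→aluminium→nickel: 0.196 × 2.66 × 1.72 = 0.89674
Maximum is cobalt→gold→aluminium→cobalt at 0.9273; no arbitrage — every cycle loses value.

0.9273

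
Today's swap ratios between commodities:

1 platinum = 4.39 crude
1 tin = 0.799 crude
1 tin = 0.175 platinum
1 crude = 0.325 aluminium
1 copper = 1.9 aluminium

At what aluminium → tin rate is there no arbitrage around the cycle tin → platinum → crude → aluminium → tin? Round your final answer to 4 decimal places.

4.0051

Known legs of the cycle: 0.175 × 4.39 × 0.325 = 0.24968125
For no arbitrage the full-cycle product must be 1, so the missing rate is 1 / 0.24968125 ≈ 4.005107.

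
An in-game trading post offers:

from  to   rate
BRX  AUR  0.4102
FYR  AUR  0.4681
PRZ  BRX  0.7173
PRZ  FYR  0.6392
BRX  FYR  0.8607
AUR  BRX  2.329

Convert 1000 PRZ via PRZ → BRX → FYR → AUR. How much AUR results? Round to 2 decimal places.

289.00

1000 PRZ × 0.7173 = 717.3 BRX
717.3 BRX × 0.8607 = 617.38011 FYR
617.38011 FYR × 0.4681 = 288.995629491 AUR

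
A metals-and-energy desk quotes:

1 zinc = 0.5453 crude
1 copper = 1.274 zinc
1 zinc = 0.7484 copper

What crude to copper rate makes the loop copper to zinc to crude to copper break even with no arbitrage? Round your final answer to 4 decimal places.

1.4394

Known legs of the cycle: 1.274 × 0.5453 = 0.6947122
For no arbitrage the full-cycle product must be 1, so the missing rate is 1 / 0.6947122 ≈ 1.439445.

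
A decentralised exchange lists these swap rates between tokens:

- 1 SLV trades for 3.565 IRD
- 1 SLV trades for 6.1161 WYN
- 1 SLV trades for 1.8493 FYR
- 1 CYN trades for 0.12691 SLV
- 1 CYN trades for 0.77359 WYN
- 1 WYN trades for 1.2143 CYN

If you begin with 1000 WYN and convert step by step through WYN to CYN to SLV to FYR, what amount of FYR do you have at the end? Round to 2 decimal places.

1000 WYN × 1.2143 = 1214.3 CYN
1214.3 CYN × 0.12691 = 154.106813 SLV
154.106813 SLV × 1.8493 = 284.9897292809 FYR

284.99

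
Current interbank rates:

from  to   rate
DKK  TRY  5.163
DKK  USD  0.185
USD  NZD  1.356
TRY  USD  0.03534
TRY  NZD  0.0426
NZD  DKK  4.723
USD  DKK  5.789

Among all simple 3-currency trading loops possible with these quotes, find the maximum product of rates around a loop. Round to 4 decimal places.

NZD→DKK→USD→NZD: 4.723 × 0.185 × 1.356 = 1.18481
TRY→USD→DKK→TRY: 0.03534 × 5.789 × 5.163 = 1.05626
TRY→NZD→DKK→TRY: 0.0426 × 4.723 × 5.163 = 1.03879
Maximum is NZD→DKK→USD→NZD at 1.1848; arbitrage exists.

1.1848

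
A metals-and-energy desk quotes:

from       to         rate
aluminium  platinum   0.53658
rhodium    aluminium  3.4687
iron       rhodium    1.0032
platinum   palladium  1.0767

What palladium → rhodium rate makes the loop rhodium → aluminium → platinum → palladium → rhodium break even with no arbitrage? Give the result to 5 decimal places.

Known legs of the cycle: 3.4687 × 0.53658 × 1.0767 = 2.0039917740282
For no arbitrage the full-cycle product must be 1, so the missing rate is 1 / 2.0039917740282 ≈ 0.4990040.

0.49900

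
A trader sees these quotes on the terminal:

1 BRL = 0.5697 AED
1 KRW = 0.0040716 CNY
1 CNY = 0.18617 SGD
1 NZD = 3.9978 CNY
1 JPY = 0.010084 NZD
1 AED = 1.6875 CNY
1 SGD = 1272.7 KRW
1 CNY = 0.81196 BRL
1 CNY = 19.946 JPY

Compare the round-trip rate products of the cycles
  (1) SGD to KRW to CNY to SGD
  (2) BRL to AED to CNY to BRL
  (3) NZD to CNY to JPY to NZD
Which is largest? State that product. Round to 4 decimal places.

(1) 1272.7 × 0.0040716 × 0.18617 = 0.96472
(2) 0.5697 × 1.6875 × 0.81196 = 0.78059
(3) 3.9978 × 19.946 × 0.010084 = 0.80410
Highest is cycle (1) at 0.9647 (≤1, no arbitrage).

0.9647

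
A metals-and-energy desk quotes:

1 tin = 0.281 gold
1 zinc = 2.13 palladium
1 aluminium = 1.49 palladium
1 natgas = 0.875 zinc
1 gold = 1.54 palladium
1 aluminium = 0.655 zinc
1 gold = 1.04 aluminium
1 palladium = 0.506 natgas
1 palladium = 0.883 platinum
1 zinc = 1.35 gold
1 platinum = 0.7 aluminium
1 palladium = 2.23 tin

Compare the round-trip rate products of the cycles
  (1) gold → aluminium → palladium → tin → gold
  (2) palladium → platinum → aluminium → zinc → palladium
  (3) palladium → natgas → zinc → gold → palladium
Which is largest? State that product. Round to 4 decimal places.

0.9710

(1) 1.04 × 1.49 × 2.23 × 0.281 = 0.97103
(2) 0.883 × 0.7 × 0.655 × 2.13 = 0.86234
(3) 0.506 × 0.875 × 1.35 × 1.54 = 0.92048
Highest is cycle (1) at 0.9710 (≤1, no arbitrage).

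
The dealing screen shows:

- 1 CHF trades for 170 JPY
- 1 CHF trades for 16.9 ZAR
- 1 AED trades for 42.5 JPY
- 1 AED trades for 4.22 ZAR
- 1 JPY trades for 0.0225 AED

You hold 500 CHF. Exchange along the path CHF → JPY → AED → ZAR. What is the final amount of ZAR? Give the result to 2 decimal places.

8070.75

500 CHF × 170 = 85000 JPY
85000 JPY × 0.0225 = 1912.5 AED
1912.5 AED × 4.22 = 8070.75 ZAR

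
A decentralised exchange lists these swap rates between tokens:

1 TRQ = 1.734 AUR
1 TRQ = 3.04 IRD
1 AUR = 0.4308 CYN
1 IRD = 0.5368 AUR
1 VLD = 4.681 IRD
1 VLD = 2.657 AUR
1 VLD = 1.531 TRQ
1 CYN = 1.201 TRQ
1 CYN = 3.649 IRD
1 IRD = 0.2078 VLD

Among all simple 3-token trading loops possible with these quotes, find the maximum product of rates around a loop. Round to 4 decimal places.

IRD→VLD→TRQ→IRD: 0.2078 × 1.531 × 3.04 = 0.96715
TRQ→AUR→CYN→TRQ: 1.734 × 0.4308 × 1.201 = 0.89716
IRD→AUR→CYN→IRD: 0.5368 × 0.4308 × 3.649 = 0.84384
Maximum is IRD→VLD→TRQ→IRD at 0.9672; no arbitrage — every cycle loses value.

0.9672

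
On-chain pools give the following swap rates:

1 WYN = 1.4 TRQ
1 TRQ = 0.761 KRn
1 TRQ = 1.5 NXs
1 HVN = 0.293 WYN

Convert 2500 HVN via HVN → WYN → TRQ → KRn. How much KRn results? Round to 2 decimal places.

780.41

2500 HVN × 0.293 = 732.5 WYN
732.5 WYN × 1.4 = 1025.5 TRQ
1025.5 TRQ × 0.761 = 780.4055 KRn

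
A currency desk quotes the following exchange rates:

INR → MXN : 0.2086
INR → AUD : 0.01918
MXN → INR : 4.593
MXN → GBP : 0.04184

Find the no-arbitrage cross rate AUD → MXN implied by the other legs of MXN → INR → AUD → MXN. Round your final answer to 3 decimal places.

Known legs of the cycle: 4.593 × 0.01918 = 0.08809374
For no arbitrage the full-cycle product must be 1, so the missing rate is 1 / 0.08809374 ≈ 11.35154.

11.352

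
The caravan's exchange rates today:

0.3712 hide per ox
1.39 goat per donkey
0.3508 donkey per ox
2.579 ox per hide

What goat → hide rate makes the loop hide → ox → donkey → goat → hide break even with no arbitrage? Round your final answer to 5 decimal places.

0.79520

Known legs of the cycle: 2.579 × 0.3508 × 1.39 = 1.257551348
For no arbitrage the full-cycle product must be 1, so the missing rate is 1 / 1.257551348 ≈ 0.7951962.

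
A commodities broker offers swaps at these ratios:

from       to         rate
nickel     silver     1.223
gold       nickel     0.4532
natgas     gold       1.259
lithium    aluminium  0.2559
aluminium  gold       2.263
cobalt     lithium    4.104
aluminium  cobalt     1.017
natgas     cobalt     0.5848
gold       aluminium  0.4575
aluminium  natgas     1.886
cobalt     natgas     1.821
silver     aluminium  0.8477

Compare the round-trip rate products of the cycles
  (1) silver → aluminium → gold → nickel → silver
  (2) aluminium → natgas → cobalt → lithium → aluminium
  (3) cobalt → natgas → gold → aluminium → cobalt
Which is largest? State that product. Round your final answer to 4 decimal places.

1.1583

(1) 0.8477 × 2.263 × 0.4532 × 1.223 = 1.06327
(2) 1.886 × 0.5848 × 4.104 × 0.2559 = 1.15832
(3) 1.821 × 1.259 × 0.4575 × 1.017 = 1.06671
Highest is cycle (2) at 1.1583 (>1, arbitrage).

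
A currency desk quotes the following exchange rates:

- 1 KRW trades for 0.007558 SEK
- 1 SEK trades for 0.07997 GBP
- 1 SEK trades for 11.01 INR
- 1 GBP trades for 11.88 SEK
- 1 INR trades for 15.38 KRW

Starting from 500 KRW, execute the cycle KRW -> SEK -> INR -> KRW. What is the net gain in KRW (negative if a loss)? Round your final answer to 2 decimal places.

139.91

500 KRW × 0.007558 = 3.779 SEK
3.779 SEK × 11.01 = 41.60679 INR
41.60679 INR × 15.38 = 639.9124302 KRW
Net change: 639.9124302 − 500 = 139.9124302 KRW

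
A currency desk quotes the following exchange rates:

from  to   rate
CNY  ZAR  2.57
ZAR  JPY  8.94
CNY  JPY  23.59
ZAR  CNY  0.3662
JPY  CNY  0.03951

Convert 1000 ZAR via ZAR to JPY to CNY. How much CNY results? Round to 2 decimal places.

353.22

1000 ZAR × 8.94 = 8940 JPY
8940 JPY × 0.03951 = 353.2194 CNY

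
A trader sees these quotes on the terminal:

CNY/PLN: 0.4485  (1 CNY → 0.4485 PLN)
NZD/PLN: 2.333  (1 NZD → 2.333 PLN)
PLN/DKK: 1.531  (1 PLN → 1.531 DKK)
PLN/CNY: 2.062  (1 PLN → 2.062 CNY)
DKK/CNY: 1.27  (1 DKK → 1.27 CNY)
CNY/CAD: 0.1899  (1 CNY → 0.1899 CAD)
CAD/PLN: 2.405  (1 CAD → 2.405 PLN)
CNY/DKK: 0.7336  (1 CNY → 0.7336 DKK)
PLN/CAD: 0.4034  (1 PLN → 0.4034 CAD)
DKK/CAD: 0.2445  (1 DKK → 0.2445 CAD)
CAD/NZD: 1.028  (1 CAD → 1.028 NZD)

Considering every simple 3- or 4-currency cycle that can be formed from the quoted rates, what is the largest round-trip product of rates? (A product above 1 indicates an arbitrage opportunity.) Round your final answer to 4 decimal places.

CAD→NZD→PLN→CAD: 1.028 × 2.333 × 0.4034 = 0.96748
CAD→PLN→CNY→CAD: 2.405 × 2.062 × 0.1899 = 0.94173
CAD→NZD→PLN→CNY→CAD: 1.028 × 2.333 × 2.062 × 0.1899 = 0.93912
CAD→PLN→DKK→CAD: 2.405 × 1.531 × 0.2445 = 0.90026
CAD→NZD→PLN→DKK→CAD: 1.028 × 2.333 × 1.531 × 0.2445 = 0.89776
CAD→PLN→CNY→DKK→CAD: 2.405 × 2.062 × 0.7336 × 0.2445 = 0.88949
CAD→PLN→DKK→CNY→CAD: 2.405 × 1.531 × 1.27 × 0.1899 = 0.88801
DKK→CNY→PLN→DKK: 1.27 × 0.4485 × 1.531 = 0.87205
Maximum is CAD→NZD→PLN→CAD at 0.9675; no arbitrage — every cycle loses value.

0.9675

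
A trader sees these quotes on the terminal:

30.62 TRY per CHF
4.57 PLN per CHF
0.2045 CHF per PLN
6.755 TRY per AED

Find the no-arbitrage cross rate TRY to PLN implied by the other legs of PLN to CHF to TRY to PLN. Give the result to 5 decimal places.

Known legs of the cycle: 0.2045 × 30.62 = 6.26179
For no arbitrage the full-cycle product must be 1, so the missing rate is 1 / 6.26179 ≈ 0.1596987.

0.15970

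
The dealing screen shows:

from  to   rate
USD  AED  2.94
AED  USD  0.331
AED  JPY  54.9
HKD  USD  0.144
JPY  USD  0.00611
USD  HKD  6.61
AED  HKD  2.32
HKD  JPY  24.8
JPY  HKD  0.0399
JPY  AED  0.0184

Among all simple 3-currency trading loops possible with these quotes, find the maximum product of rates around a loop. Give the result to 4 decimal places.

HKD→JPY→AED→HKD: 24.8 × 0.0184 × 2.32 = 1.05866
USD→HKD→JPY→USD: 6.61 × 24.8 × 0.00611 = 1.00160
USD→AED→JPY→USD: 2.94 × 54.9 × 0.00611 = 0.98619
USD→AED→HKD→USD: 2.94 × 2.32 × 0.144 = 0.98220
Maximum is HKD→JPY→AED→HKD at 1.0587; arbitrage exists.

1.0587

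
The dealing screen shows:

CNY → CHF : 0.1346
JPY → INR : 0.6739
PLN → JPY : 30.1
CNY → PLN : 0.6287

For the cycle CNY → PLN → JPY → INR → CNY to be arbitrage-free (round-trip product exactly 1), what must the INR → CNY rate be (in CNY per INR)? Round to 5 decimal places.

0.07841

Known legs of the cycle: 0.6287 × 30.1 × 0.6739 = 12.752795993
For no arbitrage the full-cycle product must be 1, so the missing rate is 1 / 12.752795993 ≈ 0.0784142.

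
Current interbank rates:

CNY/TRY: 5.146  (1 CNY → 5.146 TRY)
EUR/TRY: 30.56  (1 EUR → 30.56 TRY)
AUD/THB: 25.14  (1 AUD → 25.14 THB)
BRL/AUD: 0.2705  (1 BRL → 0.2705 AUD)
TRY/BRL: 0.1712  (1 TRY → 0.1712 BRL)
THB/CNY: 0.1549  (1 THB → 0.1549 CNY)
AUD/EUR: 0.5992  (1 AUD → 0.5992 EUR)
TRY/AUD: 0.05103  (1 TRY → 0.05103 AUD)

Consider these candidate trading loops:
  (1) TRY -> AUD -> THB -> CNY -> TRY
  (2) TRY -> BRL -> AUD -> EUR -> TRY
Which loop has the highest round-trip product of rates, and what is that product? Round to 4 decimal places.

(1) 0.05103 × 25.14 × 0.1549 × 5.146 = 1.02261
(2) 0.1712 × 0.2705 × 0.5992 × 30.56 = 0.84800
Highest is cycle (1) at 1.0226 (>1, arbitrage).

1.0226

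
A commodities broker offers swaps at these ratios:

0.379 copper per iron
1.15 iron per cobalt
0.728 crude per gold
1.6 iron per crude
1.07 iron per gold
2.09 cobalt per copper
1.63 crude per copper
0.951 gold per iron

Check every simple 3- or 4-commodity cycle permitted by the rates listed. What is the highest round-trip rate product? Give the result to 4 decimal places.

iron→gold→crude→iron: 0.951 × 0.728 × 1.6 = 1.10772
iron→copper→crude→iron: 0.379 × 1.63 × 1.6 = 0.98843
cobalt→iron→copper→cobalt: 1.15 × 0.379 × 2.09 = 0.91093
Maximum is iron→gold→crude→iron at 1.1077; arbitrage exists.

1.1077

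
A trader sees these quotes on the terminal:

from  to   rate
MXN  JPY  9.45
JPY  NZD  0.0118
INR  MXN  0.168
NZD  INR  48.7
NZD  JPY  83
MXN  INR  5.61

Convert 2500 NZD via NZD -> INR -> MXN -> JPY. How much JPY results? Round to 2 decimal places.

2500 NZD × 48.7 = 121750 INR
121750 INR × 0.168 = 20454 MXN
20454 MXN × 9.45 = 193290.3 JPY

193290.30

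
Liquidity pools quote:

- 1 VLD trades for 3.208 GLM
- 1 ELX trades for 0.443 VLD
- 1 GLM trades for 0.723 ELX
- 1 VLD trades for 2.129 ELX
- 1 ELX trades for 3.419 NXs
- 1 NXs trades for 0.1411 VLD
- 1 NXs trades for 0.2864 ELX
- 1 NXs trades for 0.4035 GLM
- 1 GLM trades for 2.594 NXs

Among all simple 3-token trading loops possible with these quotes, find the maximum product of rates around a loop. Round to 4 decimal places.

1.1742

VLD→GLM→NXs→VLD: 3.208 × 2.594 × 0.1411 = 1.17417
VLD→GLM→ELX→VLD: 3.208 × 0.723 × 0.443 = 1.02749
VLD→ELX→NXs→VLD: 2.129 × 3.419 × 0.1411 = 1.02707
NXs→GLM→ELX→NXs: 0.4035 × 0.723 × 3.419 = 0.99743
Maximum is VLD→GLM→NXs→VLD at 1.1742; arbitrage exists.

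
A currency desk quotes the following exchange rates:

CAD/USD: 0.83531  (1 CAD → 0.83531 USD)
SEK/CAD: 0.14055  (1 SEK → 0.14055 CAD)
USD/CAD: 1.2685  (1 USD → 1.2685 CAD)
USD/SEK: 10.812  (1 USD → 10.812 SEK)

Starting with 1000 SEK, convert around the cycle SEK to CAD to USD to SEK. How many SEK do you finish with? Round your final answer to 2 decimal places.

1000 SEK × 0.14055 = 140.55 CAD
140.55 CAD × 0.83531 = 117.4028205 USD
117.4028205 USD × 10.812 = 1269.359295246 SEK

1269.36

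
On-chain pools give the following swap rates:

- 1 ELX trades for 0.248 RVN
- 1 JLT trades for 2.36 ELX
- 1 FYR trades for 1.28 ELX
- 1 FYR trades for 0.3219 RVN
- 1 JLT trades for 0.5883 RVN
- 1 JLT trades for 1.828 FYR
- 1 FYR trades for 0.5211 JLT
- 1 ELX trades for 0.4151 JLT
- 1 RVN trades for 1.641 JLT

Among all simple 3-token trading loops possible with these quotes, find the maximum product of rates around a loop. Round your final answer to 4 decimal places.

FYR→ELX→JLT→FYR: 1.28 × 0.4151 × 1.828 = 0.97127
FYR→RVN→JLT→FYR: 0.3219 × 1.641 × 1.828 = 0.96562
ELX→RVN→JLT→ELX: 0.248 × 1.641 × 2.36 = 0.96044
Maximum is FYR→ELX→JLT→FYR at 0.9713; no arbitrage — every cycle loses value.

0.9713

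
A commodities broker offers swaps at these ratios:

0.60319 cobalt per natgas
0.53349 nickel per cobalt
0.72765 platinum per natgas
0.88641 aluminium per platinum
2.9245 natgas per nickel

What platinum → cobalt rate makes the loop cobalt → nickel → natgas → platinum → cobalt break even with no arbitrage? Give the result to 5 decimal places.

0.88085

Known legs of the cycle: 0.53349 × 2.9245 × 0.72765 = 1.13527334861325
For no arbitrage the full-cycle product must be 1, so the missing rate is 1 / 1.13527334861325 ≈ 0.8808451.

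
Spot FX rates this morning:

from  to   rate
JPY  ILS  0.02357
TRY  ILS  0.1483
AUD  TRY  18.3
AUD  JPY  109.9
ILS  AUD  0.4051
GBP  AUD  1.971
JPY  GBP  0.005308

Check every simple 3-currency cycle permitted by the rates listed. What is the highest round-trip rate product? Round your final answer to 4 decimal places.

AUD→JPY→GBP→AUD: 109.9 × 0.005308 × 1.971 = 1.14978
TRY→ILS→AUD→TRY: 0.1483 × 0.4051 × 18.3 = 1.09940
AUD→JPY→ILS→AUD: 109.9 × 0.02357 × 0.4051 = 1.04935
Maximum is AUD→JPY→GBP→AUD at 1.1498; arbitrage exists.

1.1498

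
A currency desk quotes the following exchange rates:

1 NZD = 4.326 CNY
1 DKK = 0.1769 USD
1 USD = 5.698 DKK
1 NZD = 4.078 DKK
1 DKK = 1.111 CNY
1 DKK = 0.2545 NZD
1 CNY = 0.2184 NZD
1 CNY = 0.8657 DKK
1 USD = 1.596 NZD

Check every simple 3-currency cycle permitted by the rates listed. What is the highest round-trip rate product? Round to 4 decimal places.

1.1514

NZD→DKK→USD→NZD: 4.078 × 0.1769 × 1.596 = 1.15135
NZD→DKK→CNY→NZD: 4.078 × 1.111 × 0.2184 = 0.98950
NZD→CNY→DKK→NZD: 4.326 × 0.8657 × 0.2545 = 0.95311
Maximum is NZD→DKK→USD→NZD at 1.1514; arbitrage exists.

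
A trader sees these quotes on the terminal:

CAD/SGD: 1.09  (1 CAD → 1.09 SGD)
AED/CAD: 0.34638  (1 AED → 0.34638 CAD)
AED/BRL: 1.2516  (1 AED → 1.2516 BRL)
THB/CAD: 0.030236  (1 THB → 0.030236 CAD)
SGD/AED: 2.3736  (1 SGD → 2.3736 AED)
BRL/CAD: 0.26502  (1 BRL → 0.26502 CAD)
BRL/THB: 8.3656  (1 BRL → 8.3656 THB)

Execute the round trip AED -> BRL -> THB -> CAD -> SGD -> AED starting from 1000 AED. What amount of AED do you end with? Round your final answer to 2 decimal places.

1000 AED × 1.2516 = 1251.6 BRL
1251.6 BRL × 8.3656 = 10470.38496 THB
10470.38496 THB × 0.030236 = 316.58255965056 CAD
316.58255965056 CAD × 1.09 = 345.0749900191104 SGD
345.0749900191104 SGD × 2.3736 = 819.06999630936044544 AED

819.07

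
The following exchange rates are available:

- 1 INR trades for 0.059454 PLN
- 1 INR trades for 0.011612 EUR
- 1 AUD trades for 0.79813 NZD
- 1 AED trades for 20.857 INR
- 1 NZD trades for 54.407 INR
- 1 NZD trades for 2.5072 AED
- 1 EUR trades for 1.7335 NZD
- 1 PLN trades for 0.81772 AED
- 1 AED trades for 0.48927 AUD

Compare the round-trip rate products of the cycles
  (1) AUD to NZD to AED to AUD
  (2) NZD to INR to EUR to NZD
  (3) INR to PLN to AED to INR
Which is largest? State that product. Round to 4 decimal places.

(1) 0.79813 × 2.5072 × 0.48927 = 0.97906
(2) 54.407 × 0.011612 × 1.7335 = 1.09518
(3) 0.059454 × 0.81772 × 20.857 = 1.01400
Highest is cycle (2) at 1.0952 (>1, arbitrage).

1.0952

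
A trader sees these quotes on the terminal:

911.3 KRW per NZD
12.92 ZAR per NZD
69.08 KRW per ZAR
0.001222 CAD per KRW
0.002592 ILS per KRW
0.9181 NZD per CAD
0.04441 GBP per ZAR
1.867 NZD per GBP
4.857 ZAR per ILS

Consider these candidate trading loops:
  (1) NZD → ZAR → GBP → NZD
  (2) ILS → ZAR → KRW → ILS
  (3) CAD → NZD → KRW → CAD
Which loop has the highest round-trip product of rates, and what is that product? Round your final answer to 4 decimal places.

(1) 12.92 × 0.04441 × 1.867 = 1.07124
(2) 4.857 × 69.08 × 0.002592 = 0.86967
(3) 0.9181 × 911.3 × 0.001222 = 1.02240
Highest is cycle (1) at 1.0712 (>1, arbitrage).

1.0712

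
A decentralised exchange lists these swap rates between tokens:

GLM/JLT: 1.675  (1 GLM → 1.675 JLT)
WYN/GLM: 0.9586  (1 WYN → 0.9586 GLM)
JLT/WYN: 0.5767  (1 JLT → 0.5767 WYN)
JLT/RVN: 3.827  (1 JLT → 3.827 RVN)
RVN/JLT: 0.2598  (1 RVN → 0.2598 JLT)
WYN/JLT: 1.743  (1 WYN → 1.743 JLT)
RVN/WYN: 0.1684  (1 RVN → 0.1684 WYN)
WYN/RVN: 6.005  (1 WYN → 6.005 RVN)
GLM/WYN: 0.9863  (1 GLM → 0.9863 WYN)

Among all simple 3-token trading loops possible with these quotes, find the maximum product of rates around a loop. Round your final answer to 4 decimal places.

1.1233

JLT→RVN→WYN→JLT: 3.827 × 0.1684 × 1.743 = 1.12331
GLM→JLT→WYN→GLM: 1.675 × 0.5767 × 0.9586 = 0.92598
JLT→WYN→RVN→JLT: 0.5767 × 6.005 × 0.2598 = 0.89971
Maximum is JLT→RVN→WYN→JLT at 1.1233; arbitrage exists.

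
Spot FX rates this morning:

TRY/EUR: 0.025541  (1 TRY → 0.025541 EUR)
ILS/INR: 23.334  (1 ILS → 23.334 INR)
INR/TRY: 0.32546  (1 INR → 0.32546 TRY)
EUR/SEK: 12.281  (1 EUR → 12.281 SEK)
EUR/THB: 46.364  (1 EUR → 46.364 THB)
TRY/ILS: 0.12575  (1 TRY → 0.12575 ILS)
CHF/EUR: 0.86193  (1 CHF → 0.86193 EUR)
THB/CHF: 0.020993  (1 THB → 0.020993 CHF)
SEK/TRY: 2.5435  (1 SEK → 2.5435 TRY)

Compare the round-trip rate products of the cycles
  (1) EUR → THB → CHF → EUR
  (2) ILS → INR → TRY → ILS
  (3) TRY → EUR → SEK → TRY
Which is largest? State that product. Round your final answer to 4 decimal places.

0.9550

(1) 46.364 × 0.020993 × 0.86193 = 0.83893
(2) 23.334 × 0.32546 × 0.12575 = 0.95498
(3) 0.025541 × 12.281 × 2.5435 = 0.79782
Highest is cycle (2) at 0.9550 (≤1, no arbitrage).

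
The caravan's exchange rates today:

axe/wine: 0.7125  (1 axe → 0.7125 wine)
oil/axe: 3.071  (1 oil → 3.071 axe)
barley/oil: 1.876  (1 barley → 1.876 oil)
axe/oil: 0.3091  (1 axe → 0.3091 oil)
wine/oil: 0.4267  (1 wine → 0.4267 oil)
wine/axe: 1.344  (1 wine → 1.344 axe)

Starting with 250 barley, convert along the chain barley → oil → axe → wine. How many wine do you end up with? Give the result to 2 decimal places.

1026.21

250 barley × 1.876 = 469 oil
469 oil × 3.071 = 1440.299 axe
1440.299 axe × 0.7125 = 1026.2130375 wine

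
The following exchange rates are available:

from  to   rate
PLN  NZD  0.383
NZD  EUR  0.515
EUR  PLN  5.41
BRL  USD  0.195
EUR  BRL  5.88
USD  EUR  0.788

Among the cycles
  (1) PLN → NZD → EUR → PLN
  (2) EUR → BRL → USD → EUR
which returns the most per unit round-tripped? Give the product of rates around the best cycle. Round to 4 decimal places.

1.0671

(1) 0.383 × 0.515 × 5.41 = 1.06710
(2) 5.88 × 0.195 × 0.788 = 0.90352
Highest is cycle (1) at 1.0671 (>1, arbitrage).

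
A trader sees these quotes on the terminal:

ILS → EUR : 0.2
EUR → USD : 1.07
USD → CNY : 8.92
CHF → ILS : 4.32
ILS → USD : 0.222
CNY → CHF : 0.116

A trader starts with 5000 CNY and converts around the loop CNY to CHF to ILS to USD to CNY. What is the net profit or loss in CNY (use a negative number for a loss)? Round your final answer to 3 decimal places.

-38.311

5000 CNY × 0.116 = 580 CHF
580 CHF × 4.32 = 2505.6 ILS
2505.6 ILS × 0.222 = 556.2432 USD
556.2432 USD × 8.92 = 4961.689344 CNY
Net change: 4961.689344 − 5000 = -38.310656 CNY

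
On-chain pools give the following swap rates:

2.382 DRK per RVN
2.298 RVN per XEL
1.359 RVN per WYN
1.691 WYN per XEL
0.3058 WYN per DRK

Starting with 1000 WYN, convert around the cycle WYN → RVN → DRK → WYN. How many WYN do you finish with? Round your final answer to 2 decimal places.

1000 WYN × 1.359 = 1359 RVN
1359 RVN × 2.382 = 3237.138 DRK
3237.138 DRK × 0.3058 = 989.9168004 WYN

989.92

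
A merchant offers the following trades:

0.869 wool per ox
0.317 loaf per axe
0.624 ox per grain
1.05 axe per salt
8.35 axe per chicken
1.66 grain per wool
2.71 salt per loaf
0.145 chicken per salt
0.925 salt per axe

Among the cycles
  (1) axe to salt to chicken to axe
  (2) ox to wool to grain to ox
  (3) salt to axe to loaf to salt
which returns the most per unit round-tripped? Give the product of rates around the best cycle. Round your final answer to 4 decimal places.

(1) 0.925 × 0.145 × 8.35 = 1.11994
(2) 0.869 × 1.66 × 0.624 = 0.90014
(3) 1.05 × 0.317 × 2.71 = 0.90202
Highest is cycle (1) at 1.1199 (>1, arbitrage).

1.1199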